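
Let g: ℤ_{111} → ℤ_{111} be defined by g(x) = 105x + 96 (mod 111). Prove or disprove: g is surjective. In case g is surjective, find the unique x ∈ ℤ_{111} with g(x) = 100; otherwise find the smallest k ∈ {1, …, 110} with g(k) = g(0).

Since gcd(105, 111) = 3, we have 105x ≡ 0 (mod 3) for all x, so g(x) ≡ 0 (mod 3).
But 1 ≢ 0 (mod 3), so 1 ∈ ℤ_{111} has no preimage. Therefore g is not surjective.
Since g is not surjective, we find the least positive k with g(k) = g(0): this means 105k ≡ 0 (mod 111), i.e. 111 ∣ 105k. Since gcd(105, 111) = 3, dividing through by 3 this holds exactly when 37 ∣ 35k, and as gcd(35, 37) = 1, exactly when 37 ∣ k.
The smallest positive such k is 37.

37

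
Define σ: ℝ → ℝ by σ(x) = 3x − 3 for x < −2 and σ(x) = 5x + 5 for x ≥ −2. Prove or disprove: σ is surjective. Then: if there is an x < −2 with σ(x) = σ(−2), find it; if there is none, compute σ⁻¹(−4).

-9/5

Both pieces are strictly increasing (slopes 3 and 5), so each is injective on its own interval.
The left piece maps (−∞, −2) onto (−∞, −9); the right piece maps [−2, ∞) onto [−5, ∞).
The union (−∞, −9) ∪ [−5, ∞) omits the interval between −9 and −5; in particular −9 has no preimage. So σ is not surjective.
Because the two images are disjoint, no x < −2 has σ(x) = σ(−2), so we compute σ⁻¹(−4): −4 lies in [−5, ∞), so solve 5x + 5 = −4: x = (−4 − 5)/5 = −9/5.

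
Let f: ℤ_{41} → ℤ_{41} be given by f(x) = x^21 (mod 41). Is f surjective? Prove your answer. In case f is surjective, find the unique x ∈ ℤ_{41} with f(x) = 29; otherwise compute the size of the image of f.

Since 41 is prime, the nonzero elements of ℤ_{41} form a cyclic group of order 40.
As gcd(21, 40) = 1, raising to the 21st power is a bijection on this group: if s^21 ≡ t^21 then (st^{−1})^21 = 1, and the only element of order dividing gcd(21, 40) = 1 is 1, so s = t.
With f(0) = 0 this makes f injective on all of ℤ_{41}, hence bijective (finite equal-size domain and codomain). In particular f is surjective.
Since f is surjective, we find the preimage of 29. The inverse of x ↦ x^21 on (ℤ_{41})^× is x ↦ x^21, because 21·21 = 441 = 11·40 + 1 ≡ 1 (mod 40) and x^{40} = 1 for x ≠ 0 (Fermat). So f⁻¹(29) = 29^21 mod 41.
Repeated squaring mod 41: 29^1 ≡ 29, 29^2 ≡ 29² = 841 ≡ 21, 29^4 ≡ 21² = 441 ≡ 31, 29^8 ≡ 31² = 961 ≡ 18, 29^16 ≡ 18² = 324 ≡ 37. Since 21 = 16 + 4 + 1, 29^21 ≡ 37·31·29: 37·31 = 1147 ≡ 40, then 40·29 = 1160 ≡ 12. So 29^21 ≡ 12 (mod 41).
Hence f⁻¹(29) = 12.

12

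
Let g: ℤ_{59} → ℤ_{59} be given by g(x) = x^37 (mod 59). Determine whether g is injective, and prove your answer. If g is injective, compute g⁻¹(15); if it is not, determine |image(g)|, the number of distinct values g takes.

49

Since 59 is prime, the nonzero elements of ℤ_{59} form a cyclic group of order 58.
As gcd(37, 58) = 1, raising to the 37th power is a bijection on this group: if x_1^37 ≡ x_2^37 then (x_1x_2^{−1})^37 = 1, and the only element of order dividing gcd(37, 58) = 1 is 1, so x_1 = x_2.
With g(0) = 0 this makes g injective on all of ℤ_{59}, hence bijective (finite equal-size domain and codomain). In particular g is injective.
Since g is injective, we find the preimage of 15. The inverse of x ↦ x^37 on (ℤ_{59})^× is x ↦ x^11, because 37·11 = 407 = 7·58 + 1 ≡ 1 (mod 58) and x^{58} = 1 for x ≠ 0 (Fermat). So g⁻¹(15) = 15^11 mod 59.
Repeated squaring mod 59: 15^1 ≡ 15, 15^2 ≡ 15² = 225 ≡ 48, 15^4 ≡ 48² = 2304 ≡ 3, 15^8 ≡ 3² = 9. Since 11 = 8 + 2 + 1, 15^11 ≡ 9·48·15: 9·48 = 432 ≡ 19, then 19·15 = 285 ≡ 49. So 15^11 ≡ 49 (mod 59).
Hence g⁻¹(15) = 49.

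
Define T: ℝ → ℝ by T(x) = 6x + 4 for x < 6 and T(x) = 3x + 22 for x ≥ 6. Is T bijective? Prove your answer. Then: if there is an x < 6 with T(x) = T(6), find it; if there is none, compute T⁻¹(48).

Both pieces are strictly increasing (slopes 6 and 3), so each is injective on its own interval.
The left piece maps (−∞, 6) onto (−∞, 40); the right piece maps [6, ∞) onto [40, ∞).
Since 40 = 40, the images partition ℝ: T is injective and surjective, hence bijective.
Because the two images are disjoint, no x < 6 has T(x) = T(6), so we compute T⁻¹(48): 48 lies in [40, ∞), so solve 3x + 22 = 48: x = (48 − 22)/3 = 26/3.

26/3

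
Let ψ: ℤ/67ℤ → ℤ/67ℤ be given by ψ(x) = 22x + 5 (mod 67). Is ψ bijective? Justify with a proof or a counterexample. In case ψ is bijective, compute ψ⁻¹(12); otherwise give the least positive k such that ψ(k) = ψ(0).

46

By definition, injectivity means: for all x_1, x_2 in the domain, ψ(x_1) = ψ(x_2) implies x_1 = x_2.
Suppose ψ(x_1) = ψ(x_2) in ℤ/67ℤ. Then 22x_1 + 5 ≡ 22x_2 + 5 (mod 67), so 22(x_1 − x_2) ≡ 0 (mod 67).
Since gcd(22, 67) = 1, 22 is invertible modulo 67, hence x_1 − x_2 ≡ 0 (mod 67), i.e. x_1 = x_2.
We now compute 22⁻¹ mod 67 explicitly. Euclid's algorithm: 67 = 3·22 + 1; back-substituting gives 1 = 64·22 − 21·67, so 22⁻¹ ≡ 64 (mod 67).
Then y ↦ 64(y − 5) is a two-sided inverse to ψ, so every y ∈ ℤ/67ℤ has a preimage.
So ψ is bijective.
Since ψ is bijective, we compute ψ⁻¹(12): solve 22x + 5 ≡ 12 (mod 67), i.e. 22x ≡ 7 (mod 67).
Multiplying by 22⁻¹ = 64 gives x ≡ 64·7 = 448 = 6·67 + 46 ≡ 46 (mod 67).
Check: ψ(46) = 22·46 + 5 = 1017 = 15·67 + 12 ≡ 12 (mod 67).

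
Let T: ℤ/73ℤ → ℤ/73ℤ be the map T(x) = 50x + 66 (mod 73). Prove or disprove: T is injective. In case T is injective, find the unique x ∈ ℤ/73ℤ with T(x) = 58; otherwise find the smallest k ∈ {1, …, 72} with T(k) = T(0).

Recall: T is injective when T(x_1) = T(x_2) forces x_1 = x_2.
Suppose T(x_1) = T(x_2) in ℤ/73ℤ. Then 50x_1 + 66 ≡ 50x_2 + 66 (mod 73), therefore 50(x_1 − x_2) ≡ 0 (mod 73).
Since gcd(50, 73) = 1, 50 is invertible modulo 73, hence x_1 − x_2 ≡ 0 (mod 73), i.e. x_1 = x_2.
Hence T is injective.
We now compute 50⁻¹ mod 73 explicitly. Euclid's algorithm: 73 = 1·50 + 23, 50 = 2·23 + 4, 23 = 5·4 + 3, 4 = 1·3 + 1; back-substituting gives 1 = 19·50 − 13·73, so 50⁻¹ ≡ 19 (mod 73).
Since T is injective, we find T⁻¹(58): we need 50x ≡ 58 − 66 ≡ 65 (mod 73). Using 50⁻¹ = 19: x ≡ 19·65 = 1235 = 16·73 + 67, so x = 67.
Check: T(67) = 50·67 + 66 = 3416 = 46·73 + 58 ≡ 58 (mod 73).

67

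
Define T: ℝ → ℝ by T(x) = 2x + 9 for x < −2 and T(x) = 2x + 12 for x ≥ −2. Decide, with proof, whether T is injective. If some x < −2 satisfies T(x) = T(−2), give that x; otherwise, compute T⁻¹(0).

-9/2

Both pieces are strictly increasing (slopes 2 and 2), so each is injective on its own interval.
The left piece maps (−∞, −2) onto (−∞, 5); the right piece maps [−2, ∞) onto [8, ∞).
These images are disjoint, so no value is attained by both pieces. So T is injective.
Because the two images are disjoint, no x < −2 has T(x) = T(−2), so we compute T⁻¹(0): 0 lies in (−∞, 5), so solve 2x + 9 = 0: x = (0 − 9)/2 = −9/2.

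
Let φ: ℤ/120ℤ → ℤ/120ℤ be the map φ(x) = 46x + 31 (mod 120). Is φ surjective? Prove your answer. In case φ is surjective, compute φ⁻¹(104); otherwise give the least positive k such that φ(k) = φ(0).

Since gcd(46, 120) = 2, we have 46x ≡ 0 (mod 2) for all x, so φ(x) ≡ 1 (mod 2).
But 0 ≢ 1 (mod 2), so 0 ∈ ℤ/120ℤ has no preimage. Thus φ is not surjective.
Since φ is not surjective, we find the least positive k with φ(k) = φ(0): this means 46k ≡ 0 (mod 120), i.e. 120 ∣ 46k. Since gcd(46, 120) = 2, dividing through by 2 this holds exactly when 60 ∣ 23k, and as gcd(23, 60) = 1, exactly when 60 ∣ k.
The smallest positive such k is 60.

60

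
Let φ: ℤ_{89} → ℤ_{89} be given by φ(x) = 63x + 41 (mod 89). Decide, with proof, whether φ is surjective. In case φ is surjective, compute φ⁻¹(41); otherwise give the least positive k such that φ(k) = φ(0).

Recall: surjectivity means every element of the codomain has a preimage under φ.
Since gcd(63, 89) = 1, 63 is invertible modulo 89. Euclid's algorithm: 89 = 1·63 + 26, 63 = 2·26 + 11, 26 = 2·11 + 4, 11 = 2·4 + 3, 4 = 1·3 + 1; back-substituting gives 1 = 65·63 − 46·89, so 63⁻¹ ≡ 65 (mod 89).
For any y ∈ ℤ_{89}, x = 65(y − 41) mod 89 satisfies φ(x) = 63·65(y − 41) + 41 ≡ y (since 63·65 ≡ 1 mod 89). So every y has a preimage.
So φ is surjective.
Since φ is surjective, we find φ⁻¹(41): we need 63x ≡ 41 − 41 ≡ 0 (mod 89). Using 63⁻¹ = 65: x ≡ 65·0 = 0, so x = 0.
Check: φ(0) = 63·0 + 41 = 41 ≡ 41 (mod 89).

0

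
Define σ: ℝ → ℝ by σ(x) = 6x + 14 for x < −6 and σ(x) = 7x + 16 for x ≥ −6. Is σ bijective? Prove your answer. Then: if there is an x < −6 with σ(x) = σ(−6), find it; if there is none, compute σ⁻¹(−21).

Both pieces are strictly increasing (slopes 6 and 7), so each is injective on its own interval.
The left piece maps (−∞, −6) onto (−∞, −22); the right piece maps [−6, ∞) onto [−26, ∞).
These images overlap. In particular σ(−6) = −26 (right piece), and solving 6x + 14 = −26 on the left piece gives x = −20/3 < −6.
So σ(−20/3) = σ(−6) with −20/3 ≠ −6, and σ is not injective, hence not bijective. This x = −20/3 is the requested value below −6.

-20/3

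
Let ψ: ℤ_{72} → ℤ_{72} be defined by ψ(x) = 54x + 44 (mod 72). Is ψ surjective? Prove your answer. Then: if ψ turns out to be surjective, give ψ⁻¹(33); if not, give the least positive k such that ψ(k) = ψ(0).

4

Since gcd(54, 72) = 18, we have 54x ≡ 0 (mod 18) for all x, so ψ(x) ≡ 8 (mod 18).
But 0 ≢ 8 (mod 18), so 0 ∈ ℤ_{72} has no preimage. So ψ is not surjective.
Since ψ is not surjective, we find the least positive k with ψ(k) = ψ(0): this means 54k ≡ 0 (mod 72), i.e. 72 ∣ 54k. Since gcd(54, 72) = 18, dividing through by 18 this holds exactly when 4 ∣ 3k, and as gcd(3, 4) = 1, exactly when 4 ∣ k.
The smallest positive such k is 4.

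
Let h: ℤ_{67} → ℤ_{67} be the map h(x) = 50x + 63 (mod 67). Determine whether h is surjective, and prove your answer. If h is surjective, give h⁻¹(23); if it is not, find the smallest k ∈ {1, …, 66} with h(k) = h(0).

Since gcd(50, 67) = 1, 50 is invertible modulo 67. Euclid's algorithm: 67 = 1·50 + 17, 50 = 2·17 + 16, 17 = 1·16 + 1; back-substituting gives 1 = 63·50 − 47·67, so 50⁻¹ ≡ 63 (mod 67).
Then y ↦ 63(y − 63) is a two-sided inverse to h, so every y ∈ ℤ_{67} has a preimage.
Hence h is surjective.
Since h is surjective, we compute h⁻¹(23): solve 50x + 63 ≡ 23 (mod 67), i.e. 50x ≡ 27 (mod 67).
Multiplying by 50⁻¹ = 63 gives x ≡ 63·27 = 1701 = 25·67 + 26 ≡ 26 (mod 67).
Check: h(26) = 50·26 + 63 = 1363 = 20·67 + 23 ≡ 23 (mod 67).

26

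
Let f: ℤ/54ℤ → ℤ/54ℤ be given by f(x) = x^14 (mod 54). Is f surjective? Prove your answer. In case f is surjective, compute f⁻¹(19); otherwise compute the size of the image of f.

20

f(0) = 0^14 = 0.
f(6): Repeated squaring mod 54: 6^1 ≡ 6, 6^2 ≡ 6² = 36, 6^4 ≡ 36² = 1296 ≡ 0, 6^8 ≡ 0² = 0. Since 14 = 8 + 4 + 2, 6^14 ≡ 0·0·36: 0·0 = 0, then 0·36 = 0. So 6^14 ≡ 0 (mod 54).
So f(0) = f(6) = 0 while 0 ≠ 6, therefore f is not injective.
A non-injective map from the 54-element set ℤ/54ℤ to itself takes at most 53 distinct values, so it cannot be surjective. Thus f is not surjective.
Since f is not surjective, we determine |image(f)|. Computing x^14 mod 54 for each x (by repeated squaring, reducing mod 54 at every step), the values f(0), f(1), …, f(53) are: 0, 1, 22, 27, 52, 7, 0, 13, 10, 27, 46, 31, 0, 43, 16, 27, 4, 19, 0, 37, 40, 27, 34, 25, 0, 49, 28, 27, 28, 49, 0, 25, 34, 27, 40, 37, 0, 19, 4, 27, 16, 43, 0, 31, 46, 27, 10, 13, 0, 7, 52, 27, 22, 1.
The distinct values are {0, 1, 4, 7, 10, 13, 16, 19, 22, 25, 27, 28, 31, 34, 37, 40, 43, 46, 49, 52}; there are 20 of them.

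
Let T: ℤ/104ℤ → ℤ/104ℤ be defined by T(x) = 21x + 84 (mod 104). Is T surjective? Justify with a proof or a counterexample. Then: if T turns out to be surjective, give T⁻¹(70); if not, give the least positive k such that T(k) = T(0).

34

By definition, T is surjective if every y in the codomain equals T(x) for some x in the domain.
Since gcd(21, 104) = 1, 21 is invertible modulo 104. Euclid's algorithm: 104 = 4·21 + 20, 21 = 1·20 + 1; back-substituting gives 1 = 5·21 − 1·104, so 21⁻¹ ≡ 5 (mod 104).
For any y ∈ ℤ/104ℤ, x = 5(y − 84) mod 104 satisfies T(x) = 21·5(y − 84) + 84 ≡ y (since 21·5 ≡ 1 mod 104). So every y has a preimage.
Therefore T is surjective.
Since T is surjective, we compute T⁻¹(70): solve 21x + 84 ≡ 70 (mod 104), i.e. 21x ≡ 90 (mod 104).
Multiplying by 21⁻¹ = 5 gives x ≡ 5·90 = 450 = 4·104 + 34 ≡ 34 (mod 104).
Check: T(34) = 21·34 + 84 = 798 = 7·104 + 70 ≡ 70 (mod 104).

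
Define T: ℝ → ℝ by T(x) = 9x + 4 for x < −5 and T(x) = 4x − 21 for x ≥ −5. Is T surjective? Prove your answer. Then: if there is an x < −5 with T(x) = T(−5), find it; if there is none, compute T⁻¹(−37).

Both pieces are strictly increasing (slopes 9 and 4), so each is injective on its own interval.
The left piece maps (−∞, −5) onto (−∞, −41); the right piece maps [−5, ∞) onto [−41, ∞).
These images together cover ℝ, so T is surjective.
Because the two images are disjoint, no x < −5 has T(x) = T(−5), so we compute T⁻¹(−37): −37 lies in [−41, ∞), so solve 4x − 21 = −37: x = (−37 + 21)/4 = −4.

-4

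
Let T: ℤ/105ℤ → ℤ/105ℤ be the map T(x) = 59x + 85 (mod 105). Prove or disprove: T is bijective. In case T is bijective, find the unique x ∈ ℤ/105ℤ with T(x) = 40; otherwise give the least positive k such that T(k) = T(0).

Suppose T(s) = T(t) in ℤ/105ℤ. Then 59s + 85 ≡ 59t + 85 (mod 105), hence 59(s − t) ≡ 0 (mod 105).
Since gcd(59, 105) = 1, 59 is invertible modulo 105, thus s − t ≡ 0 (mod 105), i.e. s = t.
We now compute 59⁻¹ mod 105 explicitly. Euclid's algorithm: 105 = 1·59 + 46, 59 = 1·46 + 13, 46 = 3·13 + 7, 13 = 1·7 + 6, 7 = 1·6 + 1; back-substituting gives 1 = 89·59 − 50·105, so 59⁻¹ ≡ 89 (mod 105).
Then y ↦ 89(y − 85) is a two-sided inverse to T, so every y ∈ ℤ/105ℤ has a preimage.
Therefore T is bijective.
Since T is bijective, we find T⁻¹(40): we need 59x ≡ 40 − 85 ≡ 60 (mod 105). Using 59⁻¹ = 89: x ≡ 89·60 = 5340 = 50·105 + 90, so x = 90.
Check: T(90) = 59·90 + 85 = 5395 = 51·105 + 40 ≡ 40 (mod 105).

90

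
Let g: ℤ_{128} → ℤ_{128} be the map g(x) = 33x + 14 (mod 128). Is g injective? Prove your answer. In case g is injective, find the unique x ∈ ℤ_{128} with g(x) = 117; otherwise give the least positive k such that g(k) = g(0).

By definition, injectivity means: for all s, t in the domain, g(s) = g(t) implies s = t.
Suppose g(s) = g(t) in ℤ_{128}. Then 33s + 14 ≡ 33t + 14 (mod 128), hence 33(s − t) ≡ 0 (mod 128).
Since gcd(33, 128) = 1, 33 is invertible modulo 128, hence s − t ≡ 0 (mod 128), i.e. s = t.
Thus g is injective.
We now compute 33⁻¹ mod 128 explicitly. Euclid's algorithm: 128 = 3·33 + 29, 33 = 1·29 + 4, 29 = 7·4 + 1; back-substituting gives 1 = 97·33 − 25·128, so 33⁻¹ ≡ 97 (mod 128).
Since g is injective, we find g⁻¹(117): we need 33x ≡ 117 − 14 ≡ 103 (mod 128). Using 33⁻¹ = 97: x ≡ 97·103 = 9991 = 78·128 + 7, so x = 7.
Check: g(7) = 33·7 + 14 = 245 = 1·128 + 117 ≡ 117 (mod 128).

7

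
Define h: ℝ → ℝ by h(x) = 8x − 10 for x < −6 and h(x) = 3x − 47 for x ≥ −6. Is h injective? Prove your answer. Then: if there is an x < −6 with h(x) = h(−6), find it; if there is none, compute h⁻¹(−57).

-55/8

Both pieces are strictly increasing (slopes 8 and 3), so each is injective on its own interval.
The left piece maps (−∞, −6) onto (−∞, −58); the right piece maps [−6, ∞) onto [−65, ∞).
These images overlap. In particular h(−6) = −65 (right piece), and solving 8x − 10 = −65 on the left piece gives x = −55/8 < −6.
So h(−55/8) = h(−6) with −55/8 ≠ −6, and h is not injective. This x = −55/8 is the requested value below −6.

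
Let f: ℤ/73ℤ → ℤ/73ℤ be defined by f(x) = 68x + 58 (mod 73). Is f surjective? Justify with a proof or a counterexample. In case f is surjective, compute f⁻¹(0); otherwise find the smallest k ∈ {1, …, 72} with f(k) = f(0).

70

Since gcd(68, 73) = 1, 68 is invertible modulo 73. Euclid's algorithm: 73 = 1·68 + 5, 68 = 13·5 + 3, 5 = 1·3 + 2, 3 = 1·2 + 1; back-substituting gives 1 = 29·68 − 27·73, so 68⁻¹ ≡ 29 (mod 73).
For any y ∈ ℤ/73ℤ, x = 29(y − 58) mod 73 satisfies f(x) = 68·29(y − 58) + 58 ≡ y (since 68·29 ≡ 1 mod 73). So every y has a preimage.
Thus f is surjective.
Since f is surjective, we compute f⁻¹(0): solve 68x + 58 ≡ 0 (mod 73), i.e. 68x ≡ 15 (mod 73).
Multiplying by 68⁻¹ = 29 gives x ≡ 29·15 = 435 = 5·73 + 70 ≡ 70 (mod 73).
Check: f(70) = 68·70 + 58 = 4818 = 66·73 + 0 ≡ 0 (mod 73).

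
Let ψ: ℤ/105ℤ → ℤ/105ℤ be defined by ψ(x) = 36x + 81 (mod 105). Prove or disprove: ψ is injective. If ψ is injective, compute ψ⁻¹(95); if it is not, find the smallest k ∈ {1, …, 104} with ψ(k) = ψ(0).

35

By definition, ψ is injective if ψ(x_1) = ψ(x_2) implies x_1 = x_2.
We have gcd(36, 105) = 3 > 1. Taking x_1 = 0 and x_2 = 35: ψ(0) = 81 and ψ(35) = 36·35 + 81 = 1341 ≡ 81 (mod 105).
So ψ(0) = ψ(35) while 0 ≠ 35, thus ψ is not injective.
Since ψ is not injective, we find the least positive k with ψ(k) = ψ(0): this means 36k ≡ 0 (mod 105), i.e. 105 ∣ 36k. Since gcd(36, 105) = 3, dividing through by 3 this holds exactly when 35 ∣ 12k, and as gcd(12, 35) = 1, exactly when 35 ∣ k.
The smallest positive such k is 35.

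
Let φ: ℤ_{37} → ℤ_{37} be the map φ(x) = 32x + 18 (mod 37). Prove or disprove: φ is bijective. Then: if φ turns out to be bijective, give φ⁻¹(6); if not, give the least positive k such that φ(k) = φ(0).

If φ(x_1) = φ(x_2), then 32x_1 ≡ 32x_2 (mod 37). Because gcd(32, 37) = 1, we may cancel 32 to get x_1 ≡ x_2 (mod 37).
We now compute 32⁻¹ mod 37 explicitly. Euclid's algorithm: 37 = 1·32 + 5, 32 = 6·5 + 2, 5 = 2·2 + 1; back-substituting gives 1 = 22·32 − 19·37, so 32⁻¹ ≡ 22 (mod 37).
For any y ∈ ℤ_{37}, x = 22(y − 18) mod 37 satisfies φ(x) = 32·22(y − 18) + 18 ≡ y (since 32·22 ≡ 1 mod 37). So every y has a preimage.
So φ is bijective.
Since φ is bijective, we compute φ⁻¹(6): solve 32x + 18 ≡ 6 (mod 37), i.e. 32x ≡ 25 (mod 37).
Multiplying by 32⁻¹ = 22 gives x ≡ 22·25 = 550 = 14·37 + 32 ≡ 32 (mod 37).
Check: φ(32) = 32·32 + 18 = 1042 = 28·37 + 6 ≡ 6 (mod 37).

32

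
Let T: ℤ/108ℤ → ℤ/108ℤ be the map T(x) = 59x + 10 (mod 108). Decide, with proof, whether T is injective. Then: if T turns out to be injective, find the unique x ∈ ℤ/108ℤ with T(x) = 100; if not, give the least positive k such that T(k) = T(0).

Suppose T(u) = T(v) in ℤ/108ℤ. Then 59u + 10 ≡ 59v + 10 (mod 108), hence 59(u − v) ≡ 0 (mod 108).
Since gcd(59, 108) = 1, 59 is invertible modulo 108, hence u − v ≡ 0 (mod 108), i.e. u = v.
Hence T is injective.
We now compute 59⁻¹ mod 108 explicitly. Euclid's algorithm: 108 = 1·59 + 49, 59 = 1·49 + 10, 49 = 4·10 + 9, 10 = 1·9 + 1; back-substituting gives 1 = 11·59 − 6·108, so 59⁻¹ ≡ 11 (mod 108).
Since T is injective, we compute T⁻¹(100): solve 59x + 10 ≡ 100 (mod 108), i.e. 59x ≡ 90 (mod 108).
Multiplying by 59⁻¹ = 11 gives x ≡ 11·90 = 990 = 9·108 + 18 ≡ 18 (mod 108).
Check: T(18) = 59·18 + 10 = 1072 = 9·108 + 100 ≡ 100 (mod 108).

18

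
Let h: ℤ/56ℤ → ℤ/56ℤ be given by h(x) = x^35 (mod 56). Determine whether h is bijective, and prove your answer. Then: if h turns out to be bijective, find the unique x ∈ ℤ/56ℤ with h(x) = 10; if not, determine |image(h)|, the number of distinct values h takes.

35

h(0) = 0^35 = 0.
h(14): Repeated squaring mod 56: 14^1 ≡ 14, 14^2 ≡ 14² = 196 ≡ 28, 14^4 ≡ 28² = 784 ≡ 0, 14^8 ≡ 0² = 0, 14^16 ≡ 0² = 0, 14^32 ≡ 0² = 0. Since 35 = 32 + 2 + 1, 14^35 ≡ 0·28·14: 0·28 = 0, then 0·14 = 0. So 14^35 ≡ 0 (mod 56).
So h(0) = h(14) = 0 while 0 ≠ 14, hence h is not injective, hence not bijective.
Since h is not bijective, we determine |image(h)|. Computing x^35 mod 56 for each x (by repeated squaring, reducing mod 56 at every step), the values h(0), h(1), …, h(55) are: 0, 1, 32, 19, 16, 45, 48, 7, 8, 25, 40, 51, 24, 13, 0, 15, 32, 33, 16, 3, 48, 21, 8, 39, 40, 9, 24, 27, 0, 29, 32, 47, 16, 17, 48, 35, 8, 53, 40, 23, 24, 41, 0, 43, 32, 5, 16, 31, 48, 49, 8, 11, 40, 37, 24, 55.
The distinct values are {0, 1, 3, 5, 7, 8, 9, 11, 13, 15, 16, 17, 19, 21, 23, 24, 25, 27, 29, 31, 32, 33, 35, 37, 39, 40, 41, 43, 45, 47, 48, 49, 51, 53, 55}; there are 35 of them.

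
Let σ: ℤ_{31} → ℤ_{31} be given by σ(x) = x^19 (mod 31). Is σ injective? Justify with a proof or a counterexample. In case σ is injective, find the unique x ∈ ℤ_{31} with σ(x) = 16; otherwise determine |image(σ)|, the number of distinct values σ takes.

2

Since 31 is prime, the nonzero elements of ℤ_{31} form a cyclic group of order 30.
As gcd(19, 30) = 1, raising to the 19th power is a bijection on this group: if s^19 ≡ t^19 then (st^{−1})^19 = 1, and the only element of order dividing gcd(19, 30) = 1 is 1, so s = t.
With σ(0) = 0 this makes σ injective on all of ℤ_{31}, hence bijective (finite equal-size domain and codomain). In particular σ is injective.
Since σ is injective, we find the preimage of 16. The inverse of x ↦ x^19 on (ℤ_{31})^× is x ↦ x^19, because 19·19 = 361 = 12·30 + 1 ≡ 1 (mod 30) and x^{30} = 1 for x ≠ 0 (Fermat). So σ⁻¹(16) = 16^19 mod 31.
Repeated squaring mod 31: 16^1 ≡ 16, 16^2 ≡ 16² = 256 ≡ 8, 16^4 ≡ 8² = 64 ≡ 2, 16^8 ≡ 2² = 4, 16^16 ≡ 4² = 16. Since 19 = 16 + 2 + 1, 16^19 ≡ 16·8·16: 16·8 = 128 ≡ 4, then 4·16 = 64 ≡ 2. So 16^19 ≡ 2 (mod 31).
Hence σ⁻¹(16) = 2.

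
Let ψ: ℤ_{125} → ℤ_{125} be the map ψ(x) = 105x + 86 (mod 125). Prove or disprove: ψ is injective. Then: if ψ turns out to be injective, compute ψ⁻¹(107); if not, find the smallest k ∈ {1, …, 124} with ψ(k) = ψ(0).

We have gcd(105, 125) = 5 > 1. Taking x_1 = 0 and x_2 = 25: ψ(0) = 86 and ψ(25) = 105·25 + 86 = 2711 ≡ 86 (mod 125).
So ψ(0) = ψ(25) while 0 ≠ 25, therefore ψ is not injective.
Since ψ is not injective, we find the least positive k with ψ(k) = ψ(0): this means 105k ≡ 0 (mod 125), i.e. 125 ∣ 105k. Since gcd(105, 125) = 5, dividing through by 5 this holds exactly when 25 ∣ 21k, and as gcd(21, 25) = 1, exactly when 25 ∣ k.
The smallest positive such k is 25.

25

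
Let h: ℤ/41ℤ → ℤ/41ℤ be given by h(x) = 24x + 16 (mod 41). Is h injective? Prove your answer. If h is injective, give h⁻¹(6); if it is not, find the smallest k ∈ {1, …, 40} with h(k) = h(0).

3

Suppose h(u) = h(v) in ℤ/41ℤ. Then 24u + 16 ≡ 24v + 16 (mod 41), so 24(u − v) ≡ 0 (mod 41).
Since gcd(24, 41) = 1, 24 is invertible modulo 41, so u − v ≡ 0 (mod 41), i.e. u = v.
Therefore h is injective.
We now compute 24⁻¹ mod 41 explicitly. Euclid's algorithm: 41 = 1·24 + 17, 24 = 1·17 + 7, 17 = 2·7 + 3, 7 = 2·3 + 1; back-substituting gives 1 = 12·24 − 7·41, so 24⁻¹ ≡ 12 (mod 41).
Since h is injective, we compute h⁻¹(6): solve 24x + 16 ≡ 6 (mod 41), i.e. 24x ≡ 31 (mod 41).
Multiplying by 24⁻¹ = 12 gives x ≡ 12·31 = 372 = 9·41 + 3 ≡ 3 (mod 41).
Check: h(3) = 24·3 + 16 = 88 = 2·41 + 6 ≡ 6 (mod 41).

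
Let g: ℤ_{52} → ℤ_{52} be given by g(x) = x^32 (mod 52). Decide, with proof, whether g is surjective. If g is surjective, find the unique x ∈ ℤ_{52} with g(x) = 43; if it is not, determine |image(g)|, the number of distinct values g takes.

8

g(1) = 1^32 = 1.
g(5): Repeated squaring mod 52: 5^1 ≡ 5, 5^2 ≡ 5² = 25, 5^4 ≡ 25² = 625 ≡ 1, 5^8 ≡ 1² = 1, 5^16 ≡ 1² = 1, 5^32 ≡ 1² = 1. So 5^32 ≡ 1 (mod 52).
So g(1) = g(5) = 1 while 1 ≠ 5, hence g is not injective.
A non-injective map from the 52-element set ℤ_{52} to itself takes at most 51 distinct values, so it cannot be surjective. Hence g is not surjective.
Since g is not surjective, we determine |image(g)|. Computing x^32 mod 52 for each x (by repeated squaring, reducing mod 52 at every step), the values g(0), g(1), …, g(51) are: 0, 1, 48, 9, 16, 1, 16, 29, 40, 29, 48, 9, 40, 13, 40, 9, 48, 29, 40, 29, 16, 1, 16, 9, 48, 1, 0, 1, 48, 9, 16, 1, 16, 29, 40, 29, 48, 9, 40, 13, 40, 9, 48, 29, 40, 29, 16, 1, 16, 9, 48, 1.
The distinct values are {0, 1, 9, 13, 16, 29, 40, 48}; there are 8 of them.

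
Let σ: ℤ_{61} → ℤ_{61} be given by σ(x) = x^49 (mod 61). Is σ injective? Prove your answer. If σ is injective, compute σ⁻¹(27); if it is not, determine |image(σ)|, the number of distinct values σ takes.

Since 61 is prime, the nonzero elements of ℤ_{61} form a cyclic group of order 60.
As gcd(49, 60) = 1, raising to the 49th power is a bijection on this group: if s^49 ≡ t^49 then (st^{−1})^49 = 1, and the only element of order dividing gcd(49, 60) = 1 is 1, so s = t.
With σ(0) = 0 this makes σ injective on all of ℤ_{61}, hence bijective (finite equal-size domain and codomain). In particular σ is injective.
Since σ is injective, we find the preimage of 27. The inverse of x ↦ x^49 on (ℤ_{61})^× is x ↦ x^49, because 49·49 = 2401 = 40·60 + 1 ≡ 1 (mod 60) and x^{60} = 1 for x ≠ 0 (Fermat). So σ⁻¹(27) = 27^49 mod 61.
Repeated squaring mod 61: 27^1 ≡ 27, 27^2 ≡ 27² = 729 ≡ 58, 27^4 ≡ 58² = 3364 ≡ 9, 27^8 ≡ 9² = 81 ≡ 20, 27^16 ≡ 20² = 400 ≡ 34, 27^32 ≡ 34² = 1156 ≡ 58. Since 49 = 32 + 16 + 1, 27^49 ≡ 58·34·27: 58·34 = 1972 ≡ 20, then 20·27 = 540 ≡ 52. So 27^49 ≡ 52 (mod 61).
Hence σ⁻¹(27) = 52.

52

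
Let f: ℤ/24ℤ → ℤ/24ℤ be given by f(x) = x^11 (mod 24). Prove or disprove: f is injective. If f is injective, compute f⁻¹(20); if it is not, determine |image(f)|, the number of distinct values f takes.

15

f(0) = 0^11 = 0.
f(6): Repeated squaring mod 24: 6^1 ≡ 6, 6^2 ≡ 6² = 36 ≡ 12, 6^4 ≡ 12² = 144 ≡ 0, 6^8 ≡ 0² = 0. Since 11 = 8 + 2 + 1, 6^11 ≡ 0·12·6: 0·12 = 0, then 0·6 = 0. So 6^11 ≡ 0 (mod 24).
So f(0) = f(6) = 0 while 0 ≠ 6, so f is not injective.
Since f is not injective, we determine |image(f)|. Computing x^11 mod 24 for each x (by repeated squaring, reducing mod 24 at every step), the values f(0), f(1), …, f(23) are: 0, 1, 8, 3, 16, 5, 0, 7, 8, 9, 16, 11, 0, 13, 8, 15, 16, 17, 0, 19, 8, 21, 16, 23.
The distinct values are {0, 1, 3, 5, 7, 8, 9, 11, 13, 15, 16, 17, 19, 21, 23}; there are 15 of them.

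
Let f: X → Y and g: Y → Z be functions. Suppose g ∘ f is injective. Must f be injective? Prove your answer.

Suppose f(s) = f(t). Applying g: (g ∘ f)(s) = (g ∘ f)(t). Since g ∘ f is injective, s = t. So f is injective.

injective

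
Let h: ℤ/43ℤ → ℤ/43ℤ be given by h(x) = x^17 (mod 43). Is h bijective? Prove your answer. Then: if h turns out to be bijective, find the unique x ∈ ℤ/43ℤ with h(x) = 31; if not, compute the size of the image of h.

9

Since 43 is prime, the nonzero elements of ℤ/43ℤ form a cyclic group of order 42.
As gcd(17, 42) = 1, raising to the 17th power is a bijection on this group: if s^17 ≡ t^17 then (st^{−1})^17 = 1, and the only element of order dividing gcd(17, 42) = 1 is 1, so s = t.
With h(0) = 0 this makes h injective on all of ℤ/43ℤ, hence bijective (finite equal-size domain and codomain). In particular h is bijective.
Since h is bijective, we find the preimage of 31. The inverse of x ↦ x^17 on (ℤ/43ℤ)^× is x ↦ x^5, because 17·5 = 85 = 2·42 + 1 ≡ 1 (mod 42) and x^{42} = 1 for x ≠ 0 (Fermat). So h⁻¹(31) = 31^5 mod 43.
Repeated squaring mod 43: 31^1 ≡ 31, 31^2 ≡ 31² = 961 ≡ 15, 31^4 ≡ 15² = 225 ≡ 10. Since 5 = 4 + 1, 31^5 ≡ 10·31: 10·31 = 310 ≡ 9. So 31^5 ≡ 9 (mod 43).
Hence h⁻¹(31) = 9.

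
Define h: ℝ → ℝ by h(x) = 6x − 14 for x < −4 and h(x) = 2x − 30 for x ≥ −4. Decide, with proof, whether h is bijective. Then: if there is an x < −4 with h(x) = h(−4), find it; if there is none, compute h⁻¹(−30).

Both pieces are strictly increasing (slopes 6 and 2), so each is injective on its own interval.
The left piece maps (−∞, −4) onto (−∞, −38); the right piece maps [−4, ∞) onto [−38, ∞).
Since −38 = −38, the images partition ℝ: h is injective and surjective, hence bijective.
Because the two images are disjoint, no x < −4 has h(x) = h(−4), so we compute h⁻¹(−30): −30 lies in [−38, ∞), so solve 2x − 30 = −30: x = (−30 + 30)/2 = 0.

0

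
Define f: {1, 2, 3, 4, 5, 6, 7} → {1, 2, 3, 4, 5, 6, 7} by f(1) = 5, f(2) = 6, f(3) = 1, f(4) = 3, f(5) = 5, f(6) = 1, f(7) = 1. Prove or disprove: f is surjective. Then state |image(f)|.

4

No element maps to 2, so f is not surjective.
The image of f is {1, 3, 5, 6}, which has 4 elements.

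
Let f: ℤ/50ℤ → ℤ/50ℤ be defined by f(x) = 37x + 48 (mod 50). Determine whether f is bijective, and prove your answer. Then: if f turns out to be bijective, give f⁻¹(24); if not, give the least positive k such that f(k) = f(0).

48

Suppose f(u) = f(v) in ℤ/50ℤ. Then 37u + 48 ≡ 37v + 48 (mod 50), thus 37(u − v) ≡ 0 (mod 50).
Since gcd(37, 50) = 1, 37 is invertible modulo 50, hence u − v ≡ 0 (mod 50), i.e. u = v.
We now compute 37⁻¹ mod 50 explicitly. Euclid's algorithm: 50 = 1·37 + 13, 37 = 2·13 + 11, 13 = 1·11 + 2, 11 = 5·2 + 1; back-substituting gives 1 = 23·37 − 17·50, so 37⁻¹ ≡ 23 (mod 50).
For any y ∈ ℤ/50ℤ, x = 23(y − 48) mod 50 satisfies f(x) = 37·23(y − 48) + 48 ≡ y (since 37·23 ≡ 1 mod 50). So every y has a preimage.
Thus f is bijective.
Since f is bijective, we compute f⁻¹(24): solve 37x + 48 ≡ 24 (mod 50), i.e. 37x ≡ 26 (mod 50).
Multiplying by 37⁻¹ = 23 gives x ≡ 23·26 = 598 = 11·50 + 48 ≡ 48 (mod 50).
Check: f(48) = 37·48 + 48 = 1824 = 36·50 + 24 ≡ 24 (mod 50).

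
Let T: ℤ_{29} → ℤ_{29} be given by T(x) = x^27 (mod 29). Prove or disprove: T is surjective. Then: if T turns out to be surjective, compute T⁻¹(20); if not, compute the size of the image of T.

Since 29 is prime, the nonzero elements of ℤ_{29} form a cyclic group of order 28.
As gcd(27, 28) = 1, raising to the 27th power is a bijection on this group: if u^27 ≡ v^27 then (uv^{−1})^27 = 1, and the only element of order dividing gcd(27, 28) = 1 is 1, so u = v.
With T(0) = 0 this makes T injective on all of ℤ_{29}, hence bijective (finite equal-size domain and codomain). In particular T is surjective.
Since T is surjective, we find the preimage of 20. The inverse of x ↦ x^27 on (ℤ_{29})^× is x ↦ x^27, because 27·27 = 729 = 26·28 + 1 ≡ 1 (mod 28) and x^{28} = 1 for x ≠ 0 (Fermat). So T⁻¹(20) = 20^27 mod 29.
Repeated squaring mod 29: 20^1 ≡ 20, 20^2 ≡ 20² = 400 ≡ 23, 20^4 ≡ 23² = 529 ≡ 7, 20^8 ≡ 7² = 49 ≡ 20, 20^16 ≡ 20² = 400 ≡ 23. Since 27 = 16 + 8 + 2 + 1, 20^27 ≡ 23·20·23·20: 23·20 = 460 ≡ 25, then 25·23 = 575 ≡ 24, then 24·20 = 480 ≡ 16. So 20^27 ≡ 16 (mod 29).
Hence T⁻¹(20) = 16.

16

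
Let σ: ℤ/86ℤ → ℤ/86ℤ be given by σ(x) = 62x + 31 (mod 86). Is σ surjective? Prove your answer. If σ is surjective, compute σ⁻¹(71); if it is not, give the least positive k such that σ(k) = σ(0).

43

Recall that σ is surjective if every y in the codomain equals σ(x) for some x in the domain.
Since gcd(62, 86) = 2, we have 62x ≡ 0 (mod 2) for all x, so σ(x) ≡ 1 (mod 2).
But 0 ≢ 1 (mod 2), so 0 ∈ ℤ/86ℤ has no preimage. Thus σ is not surjective.
Since σ is not surjective, we find the least positive k with σ(k) = σ(0): this means 62k ≡ 0 (mod 86), i.e. 86 ∣ 62k. Since gcd(62, 86) = 2, dividing through by 2 this holds exactly when 43 ∣ 31k, and as gcd(31, 43) = 1, exactly when 43 ∣ k.
The smallest positive such k is 43.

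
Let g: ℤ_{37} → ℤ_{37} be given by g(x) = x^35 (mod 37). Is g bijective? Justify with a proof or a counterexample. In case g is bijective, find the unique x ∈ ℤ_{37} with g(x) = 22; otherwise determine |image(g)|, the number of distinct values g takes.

Since 37 is prime, the nonzero elements of ℤ_{37} form a cyclic group of order 36.
As gcd(35, 36) = 1, raising to the 35th power is a bijection on this group: if x_1^35 ≡ x_2^35 then (x_1x_2^{−1})^35 = 1, and the only element of order dividing gcd(35, 36) = 1 is 1, so x_1 = x_2.
With g(0) = 0 this makes g injective on all of ℤ_{37}, hence bijective (finite equal-size domain and codomain). In particular g is bijective.
Since g is bijective, we find the preimage of 22. The inverse of x ↦ x^35 on (ℤ_{37})^× is x ↦ x^35, because 35·35 = 1225 = 34·36 + 1 ≡ 1 (mod 36) and x^{36} = 1 for x ≠ 0 (Fermat). So g⁻¹(22) = 22^35 mod 37.
Repeated squaring mod 37: 22^1 ≡ 22, 22^2 ≡ 22² = 484 ≡ 3, 22^4 ≡ 3² = 9, 22^8 ≡ 9² = 81 ≡ 7, 22^16 ≡ 7² = 49 ≡ 12, 22^32 ≡ 12² = 144 ≡ 33. Since 35 = 32 + 2 + 1, 22^35 ≡ 33·3·22: 33·3 = 99 ≡ 25, then 25·22 = 550 ≡ 32. So 22^35 ≡ 32 (mod 37).
Hence g⁻¹(22) = 32.

32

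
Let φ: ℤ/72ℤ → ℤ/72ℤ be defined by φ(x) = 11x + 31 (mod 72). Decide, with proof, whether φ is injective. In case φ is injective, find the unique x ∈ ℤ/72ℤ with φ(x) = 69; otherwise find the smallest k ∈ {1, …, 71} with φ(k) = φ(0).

10

If φ(x_1) = φ(x_2), then 11x_1 ≡ 11x_2 (mod 72). Because gcd(11, 72) = 1, we may cancel 11 to get x_1 ≡ x_2 (mod 72).
Thus φ is injective.
We now compute 11⁻¹ mod 72 explicitly. Euclid's algorithm: 72 = 6·11 + 6, 11 = 1·6 + 5, 6 = 1·5 + 1; back-substituting gives 1 = 59·11 − 9·72, so 11⁻¹ ≡ 59 (mod 72).
Since φ is injective, we find φ⁻¹(69): we need 11x ≡ 69 − 31 ≡ 38 (mod 72). Using 11⁻¹ = 59: x ≡ 59·38 = 2242 = 31·72 + 10, so x = 10.
Check: φ(10) = 11·10 + 31 = 141 = 1·72 + 69 ≡ 69 (mod 72).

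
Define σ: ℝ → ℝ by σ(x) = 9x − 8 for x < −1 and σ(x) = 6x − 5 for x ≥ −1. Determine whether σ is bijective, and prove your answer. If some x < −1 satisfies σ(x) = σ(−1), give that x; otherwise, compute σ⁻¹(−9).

-2/3

Both pieces are strictly increasing (slopes 9 and 6), so each is injective on its own interval.
The left piece maps (−∞, −1) onto (−∞, −17); the right piece maps [−1, ∞) onto [−11, ∞).
The images leave a gap (−17 has no preimage), so σ is not surjective, hence not bijective.
Because the two images are disjoint, no x < −1 has σ(x) = σ(−1), so we compute σ⁻¹(−9): −9 lies in [−11, ∞), so solve 6x − 5 = −9: x = (−9 + 5)/6 = −2/3.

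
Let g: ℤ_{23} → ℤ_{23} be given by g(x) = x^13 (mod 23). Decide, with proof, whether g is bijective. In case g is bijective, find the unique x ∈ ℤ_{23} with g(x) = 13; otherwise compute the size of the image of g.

Since 23 is prime, the nonzero elements of ℤ_{23} form a cyclic group of order 22.
As gcd(13, 22) = 1, raising to the 13th power is a bijection on this group: if s^13 ≡ t^13 then (st^{−1})^13 = 1, and the only element of order dividing gcd(13, 22) = 1 is 1, so s = t.
With g(0) = 0 this makes g injective on all of ℤ_{23}, hence bijective (finite equal-size domain and codomain). In particular g is bijective.
Since g is bijective, we find the preimage of 13. The inverse of x ↦ x^13 on (ℤ_{23})^× is x ↦ x^17, because 13·17 = 221 = 10·22 + 1 ≡ 1 (mod 22) and x^{22} = 1 for x ≠ 0 (Fermat). So g⁻¹(13) = 13^17 mod 23.
Repeated squaring mod 23: 13^1 ≡ 13, 13^2 ≡ 13² = 169 ≡ 8, 13^4 ≡ 8² = 64 ≡ 18, 13^8 ≡ 18² = 324 ≡ 2, 13^16 ≡ 2² = 4. Since 17 = 16 + 1, 13^17 ≡ 4·13: 4·13 = 52 ≡ 6. So 13^17 ≡ 6 (mod 23).
Hence g⁻¹(13) = 6.

6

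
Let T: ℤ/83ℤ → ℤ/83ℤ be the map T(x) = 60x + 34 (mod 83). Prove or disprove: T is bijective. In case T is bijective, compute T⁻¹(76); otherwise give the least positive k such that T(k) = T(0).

9

Suppose T(x_1) = T(x_2) in ℤ/83ℤ. Then 60x_1 + 34 ≡ 60x_2 + 34 (mod 83), therefore 60(x_1 − x_2) ≡ 0 (mod 83).
Since gcd(60, 83) = 1, 60 is invertible modulo 83, hence x_1 − x_2 ≡ 0 (mod 83), i.e. x_1 = x_2.
We now compute 60⁻¹ mod 83 explicitly. Euclid's algorithm: 83 = 1·60 + 23, 60 = 2·23 + 14, 23 = 1·14 + 9, 14 = 1·9 + 5, 9 = 1·5 + 4, 5 = 1·4 + 1; back-substituting gives 1 = 18·60 − 13·83, so 60⁻¹ ≡ 18 (mod 83).
Then y ↦ 18(y − 34) is a two-sided inverse to T, so every y ∈ ℤ/83ℤ has a preimage.
Hence T is bijective.
Since T is bijective, we find T⁻¹(76): we need 60x ≡ 76 − 34 ≡ 42 (mod 83). Using 60⁻¹ = 18: x ≡ 18·42 = 756 = 9·83 + 9, so x = 9.
Check: T(9) = 60·9 + 34 = 574 = 6·83 + 76 ≡ 76 (mod 83).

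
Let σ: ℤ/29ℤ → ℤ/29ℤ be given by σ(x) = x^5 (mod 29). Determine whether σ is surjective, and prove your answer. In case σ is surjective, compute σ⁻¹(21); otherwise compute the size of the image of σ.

19

Since 29 is prime, the nonzero elements of ℤ/29ℤ form a cyclic group of order 28.
As gcd(5, 28) = 1, raising to the 5th power is a bijection on this group: if s^5 ≡ t^5 then (st^{−1})^5 = 1, and the only element of order dividing gcd(5, 28) = 1 is 1, so s = t.
With σ(0) = 0 this makes σ injective on all of ℤ/29ℤ, hence bijective (finite equal-size domain and codomain). In particular σ is surjective.
Since σ is surjective, we find the preimage of 21. The inverse of x ↦ x^5 on (ℤ/29ℤ)^× is x ↦ x^17, because 5·17 = 85 = 3·28 + 1 ≡ 1 (mod 28) and x^{28} = 1 for x ≠ 0 (Fermat). So σ⁻¹(21) = 21^17 mod 29.
Repeated squaring mod 29: 21^1 ≡ 21, 21^2 ≡ 21² = 441 ≡ 6, 21^4 ≡ 6² = 36 ≡ 7, 21^8 ≡ 7² = 49 ≡ 20, 21^16 ≡ 20² = 400 ≡ 23. Since 17 = 16 + 1, 21^17 ≡ 23·21: 23·21 = 483 ≡ 19. So 21^17 ≡ 19 (mod 29).
Hence σ⁻¹(21) = 19.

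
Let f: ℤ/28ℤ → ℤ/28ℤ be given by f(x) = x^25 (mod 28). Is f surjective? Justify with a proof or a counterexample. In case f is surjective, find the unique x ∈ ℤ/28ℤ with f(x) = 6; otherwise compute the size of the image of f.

f(0) = 0^25 = 0.
f(14): Repeated squaring mod 28: 14^1 ≡ 14, 14^2 ≡ 14² = 196 ≡ 0, 14^4 ≡ 0² = 0, 14^8 ≡ 0² = 0, 14^16 ≡ 0² = 0. Since 25 = 16 + 8 + 1, 14^25 ≡ 0·0·14: 0·0 = 0, then 0·14 = 0. So 14^25 ≡ 0 (mod 28).
So f(0) = f(14) = 0 while 0 ≠ 14, so f is not injective.
A non-injective map from the 28-element set ℤ/28ℤ to itself takes at most 27 distinct values, so it cannot be surjective. Therefore f is not surjective.
Since f is not surjective, we determine |image(f)|. Computing x^25 mod 28 for each x (by repeated squaring, reducing mod 28 at every step), the values f(0), f(1), …, f(27) are: 0, 1, 16, 3, 4, 5, 20, 7, 8, 9, 24, 11, 12, 13, 0, 15, 16, 17, 4, 19, 20, 21, 8, 23, 24, 25, 12, 27.
The distinct values are {0, 1, 3, 4, 5, 7, 8, 9, 11, 12, 13, 15, 16, 17, 19, 20, 21, 23, 24, 25, 27}; there are 21 of them.

21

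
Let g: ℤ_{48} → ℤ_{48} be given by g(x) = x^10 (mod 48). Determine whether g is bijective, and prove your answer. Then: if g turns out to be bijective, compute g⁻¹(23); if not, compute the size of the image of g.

6

g(2): Repeated squaring mod 48: 2^1 ≡ 2, 2^2 ≡ 2² = 4, 2^4 ≡ 4² = 16, 2^8 ≡ 16² = 256 ≡ 16. Since 10 = 8 + 2, 2^10 ≡ 16·4: 16·4 = 64 ≡ 16. So 2^10 ≡ 16 (mod 48).
g(4): Repeated squaring mod 48: 4^1 ≡ 4, 4^2 ≡ 4² = 16, 4^4 ≡ 16² = 256 ≡ 16, 4^8 ≡ 16² = 256 ≡ 16. Since 10 = 8 + 2, 4^10 ≡ 16·16: 16·16 = 256 ≡ 16. So 4^10 ≡ 16 (mod 48).
So g(2) = g(4) = 16 while 2 ≠ 4, therefore g is not injective, hence not bijective.
Since g is not bijective, we determine |image(g)|. Computing x^10 mod 48 for each x (by repeated squaring, reducing mod 48 at every step), the values g(0), g(1), …, g(47) are: 0, 1, 16, 9, 16, 25, 0, 1, 16, 33, 16, 25, 0, 25, 16, 33, 16, 1, 0, 25, 16, 9, 16, 1, 0, 1, 16, 9, 16, 25, 0, 1, 16, 33, 16, 25, 0, 25, 16, 33, 16, 1, 0, 25, 16, 9, 16, 1.
The distinct values are {0, 1, 9, 16, 25, 33}; there are 6 of them.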